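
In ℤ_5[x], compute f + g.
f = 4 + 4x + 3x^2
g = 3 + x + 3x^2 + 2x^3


Add coefficients mod 5:
x^0: 4 + 3 = 2 (mod 5)
x^1: 4 + 1 = 0 (mod 5)
x^2: 3 + 3 = 1 (mod 5)
x^3: 0 + 2 = 2 (mod 5)
Result: 2 + x^2 + 2x^3

f + g = 2 + x^2 + 2x^3


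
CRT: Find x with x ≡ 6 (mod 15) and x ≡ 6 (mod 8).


m₁ = 15, m₂ = 8, gcd = 1, so CRT applies. M = m₁·m₂ = 120
Let M₁ = M/m₁ = 8, M₂ = M/m₂ = 15
Find y₁ ≡ M₁⁻¹ (mod m₁): 8⁻¹ ≡ 2 (mod 15)
Find y₂ ≡ M₂⁻¹ (mod m₂): 15⁻¹ ≡ 7 (mod 8)
x = a₁·M₁·y₁ + a₂·M₂·y₂ = 6·8·2 + 6·15·7 = 726
Reduce mod 120: x ≡ 6
Check: 6 mod 15 = 6 ✓, 6 mod 8 = 6 ✓

x ≡ 6 (mod 120)


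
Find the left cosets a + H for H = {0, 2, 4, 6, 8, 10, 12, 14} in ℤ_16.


H = {0, 2, 4, 6, 8, 10, 12, 14}, |H| = 8
Number of cosets = |G|/|H| = 16/8 = 2
0 + H = {0, 2, 4, 6, 8, 10, 12, 14}
1 + H = {1, 3, 5, 7, 9, 11, 13, 15}

Cosets: 0+H={0,2,4,6,8,10,12,14}; 1+H={1,3,5,7,9,11,13,15}


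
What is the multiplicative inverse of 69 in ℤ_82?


Use the extended Euclidean algorithm to write 1 = 69·s + 82·t; then s mod 82 is the inverse.
Euclidean algorithm:
  69 = 0·82 + 69
  82 = 1·69 + 13
  69 = 5·13 + 4
  13 = 3·4 + 1
  4 = 4·1 + 0
gcd(69,82) = 1
Back-substitution gives: 69·(-19) + 82·(16) = 1
So 69⁻¹ ≡ -19 ≡ 63 (mod 82)
Check: 69 × 63 = 4347 ≡ 1 (mod 82) ✓

69⁻¹ ≡ 63 (mod 82)


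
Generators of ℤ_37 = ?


g generates ℤ_n iff gcd(g,n) = 1
Prime factors of 37: 37
Generators are g ∈ {1,...,36} not divisible by any of these primes.
Generators: {1, 2, 3, 4, 5, 6, 7, 8, 9, 10, 11, 12, 13, 14, 15, 16, 17, 18, 19, 20, 21, 22, 23, 24, 25, 26, 27, 28, 29, 30, 31, 32, 33, 34, 35, 36}
Number of generators = φ(37) = 36

Generators of ℤ_37 = {1, 2, 3, 4, 5, 6, 7, 8, 9, 10, 11, 12, 13, 14, 15, 16, 17, 18, 19, 20, 21, 22, 23, 24, 25, 26, 27, 28, 29, 30, 31, 32, 33, 34, 35, 36}


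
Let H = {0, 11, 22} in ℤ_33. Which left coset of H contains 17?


17 + H = {17 + h (mod 33) : h ∈ H}
17+0=17, 17+11=28, 17+22=6
17 + H = {6, 17, 28} = 6 + H

17 + H = {6, 17, 28}


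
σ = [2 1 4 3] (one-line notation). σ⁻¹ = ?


To find σ⁻¹, swap domain and range:
σ(1) = 2 → σ⁻¹(2) = 1
σ(2) = 1 → σ⁻¹(1) = 2
σ(3) = 4 → σ⁻¹(4) = 3
σ(4) = 3 → σ⁻¹(3) = 4

σ⁻¹ = [2 1 4 3]


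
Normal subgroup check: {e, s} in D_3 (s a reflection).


H = {e, s} in D_3 (s a reflection)
r·s·r⁻¹ = sr⁻² ≠ s for n ≥ 3, so {e, s} is not closed under conjugation

No, not a normal subgroup


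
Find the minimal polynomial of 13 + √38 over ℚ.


Let α = 13 + √38. Then α - 13 = √38, so (α - 13)² = 38, giving α² - 26α + 131 = 0. Degree 2 and α ∉ ℚ, so this is the minimal polynomial.

Minimal polynomial: x² - 26x + 131


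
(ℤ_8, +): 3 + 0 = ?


Operation: addition mod 8
3 + 0 = (a + b) mod 8 with a = 3, b = 0

3 + 0 = 3


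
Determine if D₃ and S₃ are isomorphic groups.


Comparing D₃ and S₃:
Both are the unique non-abelian group of order 6

Yes, D₃ ≅ S₃


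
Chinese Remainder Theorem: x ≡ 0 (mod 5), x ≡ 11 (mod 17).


m₁ = 5, m₂ = 17, gcd = 1, so CRT applies. M = m₁·m₂ = 85
Let M₁ = M/m₁ = 17, M₂ = M/m₂ = 5
Find y₁ ≡ M₁⁻¹ (mod m₁): 17⁻¹ ≡ 3 (mod 5)
Find y₂ ≡ M₂⁻¹ (mod m₂): 5⁻¹ ≡ 7 (mod 17)
x = a₁·M₁·y₁ + a₂·M₂·y₂ = 0·17·3 + 11·5·7 = 385
Reduce mod 85: x ≡ 45
Check: 45 mod 5 = 0 ✓, 45 mod 17 = 11 ✓

x ≡ 45 (mod 85)


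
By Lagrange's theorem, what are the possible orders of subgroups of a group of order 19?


Lagrange's theorem: |H| divides |G|
|G| = 19
Divisors of 19: 1, 19

Possible subgroup orders: {1, 19}


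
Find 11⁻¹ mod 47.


Use the extended Euclidean algorithm to write 1 = 11·s + 47·t; then s mod 47 is the inverse.
Euclidean algorithm:
  11 = 0·47 + 11
  47 = 4·11 + 3
  11 = 3·3 + 2
  3 = 1·2 + 1
  2 = 2·1 + 0
gcd(11,47) = 1
Back-substitution gives: 11·(-17) + 47·(4) = 1
So 11⁻¹ ≡ -17 ≡ 30 (mod 47)
Check: 11 × 30 = 330 ≡ 1 (mod 47) ✓

11⁻¹ ≡ 30 (mod 47)


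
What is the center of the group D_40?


Z(G) = {g ∈ G | gx = xg for all x ∈ G}
For even n, Z(D_n) = {e, r^(n/2)}: the 180° rotation r^20 commutes with every reflection and rotation

Z(D_40) = {e, r^20}


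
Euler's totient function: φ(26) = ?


φ(n) = count of k ∈ {1,...,n} with gcd(k,n)=1
Coprimes to 26: {1, 3, 5, 7, 9, 11, 15, 17, 19, 21, 23, 25}
Count: 12

φ(26) = 12


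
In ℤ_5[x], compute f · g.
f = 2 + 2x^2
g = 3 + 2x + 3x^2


Expand and collect like terms; reduce coefficients mod 5:
x^0: 2·3 = 6 ≡ 1 (mod 5)
x^1: 2·2 + 0·3 = 4 ≡ 4 (mod 5)
x^2: 2·3 + 0·2 + 2·3 = 12 ≡ 2 (mod 5)
x^3: 0·3 + 2·2 = 4 ≡ 4 (mod 5)
x^4: 2·3 = 6 ≡ 1 (mod 5)
Result: 1 + 4x + 2x^2 + 4x^3 + x^4

f · g = 1 + 4x + 2x^2 + 4x^3 + x^4


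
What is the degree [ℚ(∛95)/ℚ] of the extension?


∛95 has minimal polynomial x³ - 95 (irreducible over ℚ since 95 is not a perfect cube)

[ℚ(∛95)/ℚ] = 3


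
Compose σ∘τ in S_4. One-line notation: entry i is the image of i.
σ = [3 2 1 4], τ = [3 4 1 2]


σ∘τ: apply τ first, then σ
1 →τ 3 →σ 1
2 →τ 4 →σ 4
3 →τ 1 →σ 3
4 →τ 2 →σ 2

σ∘τ = [1 4 3 2]


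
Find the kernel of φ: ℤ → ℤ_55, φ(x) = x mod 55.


Kernel = preimage of identity
ker(φ) = {x ∈ ℤ : x ≡ 0 (mod 55)} = 55ℤ = {0, ±55, ±110, ...}

ker(φ) = 55ℤ


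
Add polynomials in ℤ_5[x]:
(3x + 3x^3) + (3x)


Add coefficients mod 5:
x^0: 0 + 0 = 0 (mod 5)
x^1: 3 + 3 = 1 (mod 5)
x^2: 0 + 0 = 0 (mod 5)
x^3: 3 + 0 = 3 (mod 5)
Result: x + 3x^3

f + g = x + 3x^3


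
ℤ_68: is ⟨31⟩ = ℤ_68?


g generates ℤ_n iff gcd(g, n) = 1
gcd(31, 68) = 1
Since gcd = 1, 31 is a generator.

Yes, 31 generates ℤ_68


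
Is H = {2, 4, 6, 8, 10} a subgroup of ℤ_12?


Subgroup test for H = {2, 4, 6, 8, 10} in (ℤ_12, +):
(1) 0 ∈ H? No
(2) Closure: for all a,b ∈ H, (a+b) mod 12 ∈ H? No  [counterexample: 2 + 10 = 0 ∉ H]
(3) Inverses: for all a ∈ H, -a mod 12 ∈ H? Yes

No, H is not a subgroup of ℤ_12


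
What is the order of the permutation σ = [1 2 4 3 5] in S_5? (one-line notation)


Cycle decomposition: (3 4)
Cycle lengths: 2
Order = lcm(2) = 2

ord(σ) = 2


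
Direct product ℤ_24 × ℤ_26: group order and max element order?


|ℤ_24 × ℤ_26| = 24 × 26 = 624
Max element order = lcm(24,26) = 312
Cyclic? No (gcd=2)

|ℤ_24×ℤ_26| = 624, max element order = 312


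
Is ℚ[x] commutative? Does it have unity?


Polynomial ring over ℚ (an integral domain) is a commutative integral domain with unity 1
Commutative: Yes
Integral domain: Yes
Has unity: Yes

ℚ[x]: Commutative=Yes, Unity=Yes


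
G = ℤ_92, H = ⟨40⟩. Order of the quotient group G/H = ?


|⟨40⟩| = n / gcd(40, 92) = 92 / 4 = 23
H is normal (ℤ_92 is abelian).
|G/H| = |G| / |H| = 92 / 23 = 4

|G/H| = 4


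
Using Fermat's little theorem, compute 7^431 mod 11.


Fermat's little theorem: if p is prime and gcd(a,p)=1, then a^(p-1) ≡ 1 (mod p)
p = 11 is prime, gcd(7,11) = 1
Reduce exponent: 431 mod 10 = 1
So 7^431 ≡ 7^1 (mod 11)
7^1 mod 11 = 7

7^431 ≡ 7 (mod 11)


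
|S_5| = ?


|S_n| = n! (number of permutations of n symbols)
|S_5| = 5! = 120

|S_5| = 120


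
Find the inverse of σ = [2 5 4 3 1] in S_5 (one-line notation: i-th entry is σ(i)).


To find σ⁻¹, swap domain and range:
σ(1) = 2 → σ⁻¹(2) = 1
σ(2) = 5 → σ⁻¹(5) = 2
σ(3) = 4 → σ⁻¹(4) = 3
σ(4) = 3 → σ⁻¹(3) = 4
σ(5) = 1 → σ⁻¹(1) = 5

σ⁻¹ = [5 1 4 3 2]


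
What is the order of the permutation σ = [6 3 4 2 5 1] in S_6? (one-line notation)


Cycle decomposition: (1 6) (2 3 4)
Cycle lengths: 2, 3
Order = lcm(2, 3) = 6

ord(σ) = 6


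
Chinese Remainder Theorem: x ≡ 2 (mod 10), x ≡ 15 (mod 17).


m₁ = 10, m₂ = 17, gcd = 1, so CRT applies. M = m₁·m₂ = 170
Let M₁ = M/m₁ = 17, M₂ = M/m₂ = 10
Find y₁ ≡ M₁⁻¹ (mod m₁): 17⁻¹ ≡ 3 (mod 10)
Find y₂ ≡ M₂⁻¹ (mod m₂): 10⁻¹ ≡ 12 (mod 17)
x = a₁·M₁·y₁ + a₂·M₂·y₂ = 2·17·3 + 15·10·12 = 1902
Reduce mod 170: x ≡ 32
Check: 32 mod 10 = 2 ✓, 32 mod 17 = 15 ✓

x ≡ 32 (mod 170)


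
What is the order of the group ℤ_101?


ℤ_n has n elements.

|ℤ_101| = 101


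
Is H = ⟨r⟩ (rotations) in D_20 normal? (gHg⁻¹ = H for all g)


H = ⟨r⟩ (rotations) in D_20
The rotation subgroup ⟨r⟩ has index 2 in D_20, so it is normal

Yes, normal subgroup


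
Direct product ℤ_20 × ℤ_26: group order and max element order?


|ℤ_20 × ℤ_26| = 20 × 26 = 520
Max element order = lcm(20,26) = 260
Cyclic? No (gcd=2)

|ℤ_20×ℤ_26| = 520, max element order = 260


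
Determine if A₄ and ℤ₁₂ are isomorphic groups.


Comparing A₄ and ℤ₁₂:
A₄ is non-abelian, ℤ₁₂ is abelian

No, A₄ ≇ ℤ₁₂


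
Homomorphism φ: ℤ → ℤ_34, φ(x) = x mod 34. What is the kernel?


Kernel = preimage of identity
ker(φ) = {x ∈ ℤ : x ≡ 0 (mod 34)} = 34ℤ = {0, ±34, ±68, ...}

ker(φ) = 34ℤ


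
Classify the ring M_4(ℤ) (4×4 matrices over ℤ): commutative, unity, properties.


Matrix multiplication is non-commutative for n ≥ 2; the identity matrix I is the unity; singular matrices give zero divisors, so not an integral domain
Commutative: No
Integral domain: No
Has unity: Yes

M_4(ℤ) (4×4 matrices over ℤ): Commutative=No, Unity=Yes


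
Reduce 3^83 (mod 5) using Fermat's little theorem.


Fermat's little theorem: if p is prime and gcd(a,p)=1, then a^(p-1) ≡ 1 (mod p)
p = 5 is prime, gcd(3,5) = 1
Reduce exponent: 83 mod 4 = 3
So 3^83 ≡ 3^3 (mod 5)
3^3 mod 5 = 2

3^83 ≡ 2 (mod 5)


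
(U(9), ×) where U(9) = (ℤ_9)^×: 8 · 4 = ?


Operation: multiplication mod 9
8 · 4 = (a × b) mod 9 with a = 8, b = 4

8 · 4 = 5


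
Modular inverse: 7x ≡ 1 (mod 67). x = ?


Use the extended Euclidean algorithm to write 1 = 7·s + 67·t; then s mod 67 is the inverse.
Euclidean algorithm:
  7 = 0·67 + 7
  67 = 9·7 + 4
  7 = 1·4 + 3
  4 = 1·3 + 1
  3 = 3·1 + 0
gcd(7,67) = 1
Back-substitution gives: 7·(-19) + 67·(2) = 1
So 7⁻¹ ≡ -19 ≡ 48 (mod 67)
Check: 7 × 48 = 336 ≡ 1 (mod 67) ✓

7⁻¹ ≡ 48 (mod 67)


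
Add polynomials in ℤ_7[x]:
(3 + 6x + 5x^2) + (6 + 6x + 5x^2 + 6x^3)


Add coefficients mod 7:
x^0: 3 + 6 = 2 (mod 7)
x^1: 6 + 6 = 5 (mod 7)
x^2: 5 + 5 = 3 (mod 7)
x^3: 0 + 6 = 6 (mod 7)
Result: 2 + 5x + 3x^2 + 6x^3

f + g = 2 + 5x + 3x^2 + 6x^3


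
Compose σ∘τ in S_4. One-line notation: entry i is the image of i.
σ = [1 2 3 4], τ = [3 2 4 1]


σ∘τ: apply τ first, then σ
1 →τ 3 →σ 3
2 →τ 2 →σ 2
3 →τ 4 →σ 4
4 →τ 1 →σ 1

σ∘τ = [3 2 4 1]


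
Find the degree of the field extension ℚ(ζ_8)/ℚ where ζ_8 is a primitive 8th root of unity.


[ℚ(ζ_n):ℚ] = deg Φ_n(x) = φ(n). Here φ(8) = 4

[ℚ(ζ_8)/ℚ where ζ_8 is a primitive 8th root of unity] = 4


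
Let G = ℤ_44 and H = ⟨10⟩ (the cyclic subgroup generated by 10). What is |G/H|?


|⟨10⟩| = n / gcd(10, 44) = 44 / 2 = 22
H is normal (ℤ_44 is abelian).
|G/H| = |G| / |H| = 44 / 22 = 2

|G/H| = 2


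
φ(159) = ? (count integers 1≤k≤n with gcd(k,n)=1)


Factor n: 159 = 3 × 53
φ(n) = n · ∏(1 - 1/p) over distinct primes p | n
φ(159) = 159 · (1 - 1/3) · (1 - 1/53) = 104

φ(159) = 104


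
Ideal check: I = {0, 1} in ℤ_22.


Check ideal conditions for I = {0, 1} in ℤ_22:
(1) I is an additive subgroup? No
(2) For r ∈ ℤ_22 and a ∈ I: r·a ∈ I? No  [counterexample: r=2, a=1, r·a mod 22 = 2 ∉ I]

No, I is not an ideal of ℤ_22


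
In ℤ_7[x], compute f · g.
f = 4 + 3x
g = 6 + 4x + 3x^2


Expand and collect like terms; reduce coefficients mod 7:
x^0: 4·6 = 24 ≡ 3 (mod 7)
x^1: 4·4 + 3·6 = 34 ≡ 6 (mod 7)
x^2: 4·3 + 3·4 = 24 ≡ 3 (mod 7)
x^3: 3·3 = 9 ≡ 2 (mod 7)
Result: 3 + 6x + 3x^2 + 2x^3

f · g = 3 + 6x + 3x^2 + 2x^3


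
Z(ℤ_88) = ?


Z(G) = {g ∈ G | gx = xg for all x ∈ G}
ℤ_88 is abelian, so Z(G) = G

Z(ℤ_88) = ℤ_88


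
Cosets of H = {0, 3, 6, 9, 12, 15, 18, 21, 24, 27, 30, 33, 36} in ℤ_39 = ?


H = {0, 3, 6, 9, 12, 15, 18, 21, 24, 27, 30, 33, 36}, |H| = 13
Number of cosets = |G|/|H| = 39/13 = 3
0 + H = {0, 3, 6, 9, 12, 15, 18, 21, 24, 27, 30, 33, 36}
1 + H = {1, 4, 7, 10, 13, 16, 19, 22, 25, 28, 31, 34, 37}
2 + H = {2, 5, 8, 11, 14, 17, 20, 23, 26, 29, 32, 35, 38}

Cosets: 0+H={0,3,6,9,12,15,18,21,24,27,30,33,36}; 1+H={1,4,7,10,13,16,19,22,25,28,31,34,37}; 2+H={2,5,8,11,14,17,20,23,26,29,32,35,38}


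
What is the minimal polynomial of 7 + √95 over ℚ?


Let α = 7 + √95. Then α - 7 = √95, so (α - 7)² = 95, giving α² - 14α - 46 = 0. Degree 2 and α ∉ ℚ, so this is the minimal polynomial.

Minimal polynomial: x² - 14x - 46


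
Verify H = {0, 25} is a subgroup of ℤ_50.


Subgroup test for H = {0, 25} in (ℤ_50, +):
(1) 0 ∈ H? Yes
(2) Closure: for all a,b ∈ H, (a+b) mod 50 ∈ H? Yes
(3) Inverses: for all a ∈ H, -a mod 50 ∈ H? Yes

Yes, H is a subgroup of ℤ_50


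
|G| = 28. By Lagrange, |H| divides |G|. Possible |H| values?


Lagrange's theorem: |H| divides |G|
|G| = 28
Divisors of 28: 1, 2, 4, 7, 14, 28

Possible subgroup orders: {1, 2, 4, 7, 14, 28}


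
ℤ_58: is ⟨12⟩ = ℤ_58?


g generates ℤ_n iff gcd(g, n) = 1
gcd(12, 58) = 2
Since gcd = 2 ≠ 1, ⟨12⟩ has order 29 < 58, so 12 is not a generator.

No, 12 does not generate ℤ_58


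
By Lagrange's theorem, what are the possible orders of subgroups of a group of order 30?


Lagrange's theorem: |H| divides |G|
|G| = 30
Divisors of 30: 1, 2, 3, 5, 6, 10, 15, 30

Possible subgroup orders: {1, 2, 3, 5, 6, 10, 15, 30}


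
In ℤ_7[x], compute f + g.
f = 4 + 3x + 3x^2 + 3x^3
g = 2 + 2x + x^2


Add coefficients mod 7:
x^0: 4 + 2 = 6 (mod 7)
x^1: 3 + 2 = 5 (mod 7)
x^2: 3 + 1 = 4 (mod 7)
x^3: 3 + 0 = 3 (mod 7)
Result: 6 + 5x + 4x^2 + 3x^3

f + g = 6 + 5x + 4x^2 + 3x^3


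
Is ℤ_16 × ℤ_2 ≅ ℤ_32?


Comparing ℤ_16 × ℤ_2 and ℤ_32:
gcd(16,2) = 2 ≠ 1. Max element order in ℤ_16×ℤ_2 is lcm(16,2) = 16 < 32, so it has no element of order 32

No, ℤ_16 × ℤ_2 ≇ ℤ_32


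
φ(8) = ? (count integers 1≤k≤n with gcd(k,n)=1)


φ(n) = count of k ∈ {1,...,n} with gcd(k,n)=1
Coprimes to 8: {1, 3, 5, 7}
Count: 4

φ(8) = 4


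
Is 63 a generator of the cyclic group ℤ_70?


g generates ℤ_n iff gcd(g, n) = 1
gcd(63, 70) = 7
Since gcd = 7 ≠ 1, ⟨63⟩ has order 10 < 70, so 63 is not a generator.

No, 63 does not generate ℤ_70


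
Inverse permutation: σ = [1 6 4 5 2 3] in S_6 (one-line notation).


To find σ⁻¹, swap domain and range:
σ(1) = 1 → σ⁻¹(1) = 1
σ(2) = 6 → σ⁻¹(6) = 2
σ(3) = 4 → σ⁻¹(4) = 3
σ(4) = 5 → σ⁻¹(5) = 4
σ(5) = 2 → σ⁻¹(2) = 5
σ(6) = 3 → σ⁻¹(3) = 6

σ⁻¹ = [1 5 6 3 4 2]


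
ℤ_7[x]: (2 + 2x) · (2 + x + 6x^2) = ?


Expand and collect like terms; reduce coefficients mod 7:
x^0: 2·2 = 4 ≡ 4 (mod 7)
x^1: 2·1 + 2·2 = 6 ≡ 6 (mod 7)
x^2: 2·6 + 2·1 = 14 ≡ 0 (mod 7)
x^3: 2·6 = 12 ≡ 5 (mod 7)
Result: 4 + 6x + 5x^3

f · g = 4 + 6x + 5x^3


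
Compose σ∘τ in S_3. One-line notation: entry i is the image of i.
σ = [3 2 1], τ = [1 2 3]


σ∘τ: apply τ first, then σ
1 →τ 1 →σ 3
2 →τ 2 →σ 2
3 →τ 3 →σ 1

σ∘τ = [3 2 1]


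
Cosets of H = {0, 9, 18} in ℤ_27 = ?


H = {0, 9, 18}, |H| = 3
Number of cosets = |G|/|H| = 27/3 = 9
0 + H = {0, 9, 18}
1 + H = {1, 10, 19}
2 + H = {2, 11, 20}
3 + H = {3, 12, 21}
4 + H = {4, 13, 22}
5 + H = {5, 14, 23}
6 + H = {6, 15, 24}
7 + H = {7, 16, 25}
8 + H = {8, 17, 26}

Cosets: 0+H={0,9,18}; 1+H={1,10,19}; 2+H={2,11,20}; 3+H={3,12,21}; 4+H={4,13,22}; 5+H={5,14,23}; 6+H={6,15,24}; 7+H={7,16,25}; 8+H={8,17,26}


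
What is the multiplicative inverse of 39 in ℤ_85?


Use the extended Euclidean algorithm to write 1 = 39·s + 85·t; then s mod 85 is the inverse.
Euclidean algorithm:
  39 = 0·85 + 39
  85 = 2·39 + 7
  39 = 5·7 + 4
  7 = 1·4 + 3
  4 = 1·3 + 1
  3 = 3·1 + 0
gcd(39,85) = 1
Back-substitution gives: 39·(24) + 85·(-11) = 1
So 39⁻¹ ≡ 24 ≡ 24 (mod 85)
Check: 39 × 24 = 936 ≡ 1 (mod 85) ✓

39⁻¹ ≡ 24 (mod 85)


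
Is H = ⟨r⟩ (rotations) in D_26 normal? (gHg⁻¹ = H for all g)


H = ⟨r⟩ (rotations) in D_26
The rotation subgroup ⟨r⟩ has index 2 in D_26, so it is normal

Yes, normal subgroup


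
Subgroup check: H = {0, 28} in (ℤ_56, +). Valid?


Subgroup test for H = {0, 28} in (ℤ_56, +):
(1) 0 ∈ H? Yes
(2) Closure: for all a,b ∈ H, (a+b) mod 56 ∈ H? Yes
(3) Inverses: for all a ∈ H, -a mod 56 ∈ H? Yes

Yes, H is a subgroup of ℤ_56


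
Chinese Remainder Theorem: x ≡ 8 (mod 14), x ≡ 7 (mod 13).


m₁ = 14, m₂ = 13, gcd = 1, so CRT applies. M = m₁·m₂ = 182
Let M₁ = M/m₁ = 13, M₂ = M/m₂ = 14
Find y₁ ≡ M₁⁻¹ (mod m₁): 13⁻¹ ≡ 13 (mod 14)
Find y₂ ≡ M₂⁻¹ (mod m₂): 14⁻¹ ≡ 1 (mod 13)
x = a₁·M₁·y₁ + a₂·M₂·y₂ = 8·13·13 + 7·14·1 = 1450
Reduce mod 182: x ≡ 176
Check: 176 mod 14 = 8 ✓, 176 mod 13 = 7 ✓

x ≡ 176 (mod 182)


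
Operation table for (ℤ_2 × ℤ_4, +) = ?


Elements: {(0,0), (0,1), (0,2), (0,3), (1,0), (1,1), (1,2), (1,3)}
Operation: componentwise addition mod (2, 4)
Entry (a, b) = ((a₁+b₁) mod 2, (a₂+b₂) mod 4)

Cayley table:
      | (0,0) | (0,1) | (0,2) | (0,3) | (1,0) | (1,1) | (1,2) | (1,3)
(0,0) | (0,0) | (0,1) | (0,2) | (0,3) | (1,0) | (1,1) | (1,2) | (1,3)
(0,1) | (0,1) | (0,2) | (0,3) | (0,0) | (1,1) | (1,2) | (1,3) | (1,0)
(0,2) | (0,2) | (0,3) | (0,0) | (0,1) | (1,2) | (1,3) | (1,0) | (1,1)
(0,3) | (0,3) | (0,0) | (0,1) | (0,2) | (1,3) | (1,0) | (1,1) | (1,2)
(1,0) | (1,0) | (1,1) | (1,2) | (1,3) | (0,0) | (0,1) | (0,2) | (0,3)
(1,1) | (1,1) | (1,2) | (1,3) | (1,0) | (0,1) | (0,2) | (0,3) | (0,0)
(1,2) | (1,2) | (1,3) | (1,0) | (1,1) | (0,2) | (0,3) | (0,0) | (0,1)
(1,3) | (1,3) | (1,0) | (1,1) | (1,2) | (0,3) | (0,0) | (0,1) | (0,2)


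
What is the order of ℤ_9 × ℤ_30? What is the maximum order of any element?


|ℤ_9 × ℤ_30| = 9 × 30 = 270
Max element order = lcm(9,30) = 90
Cyclic? No (gcd=3)

|ℤ_9×ℤ_30| = 270, max element order = 90


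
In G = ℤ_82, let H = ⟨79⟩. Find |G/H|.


|⟨79⟩| = n / gcd(79, 82) = 82 / 1 = 82
H is normal (ℤ_82 is abelian).
|G/H| = |G| / |H| = 82 / 82 = 1

|G/H| = 1


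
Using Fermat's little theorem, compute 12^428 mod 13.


Fermat's little theorem: if p is prime and gcd(a,p)=1, then a^(p-1) ≡ 1 (mod p)
p = 13 is prime, gcd(12,13) = 1
Reduce exponent: 428 mod 12 = 8
So 12^428 ≡ 12^8 (mod 13)
12^8 mod 13 = 1

12^428 ≡ 1 (mod 13)


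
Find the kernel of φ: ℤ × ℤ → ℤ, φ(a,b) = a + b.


Kernel = preimage of identity
ker(φ) = {(a,b) ∈ ℤ² | a+b = 0} = {(a,-a) | a ∈ ℤ}

ker(φ) = {(a,-a) | a ∈ ℤ}


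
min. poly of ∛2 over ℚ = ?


∛2 satisfies x³ - 2 = 0, irreducible over ℚ (no rational root; 2 is not a perfect cube)

Minimal polynomial: x³ - 2


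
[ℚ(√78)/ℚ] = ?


√78 has minimal polynomial x² - 78 (irreducible over ℚ since 78 is squarefree)

[ℚ(√78)/ℚ] = 2


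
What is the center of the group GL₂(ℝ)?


Z(G) = {g ∈ G | gx = xg for all x ∈ G}
Only scalar multiples of the identity commute with all invertible matrices

Z(GL₂(ℝ)) = {aI : a ∈ ℝ, a ≠ 0}


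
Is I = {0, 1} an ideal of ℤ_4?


Check ideal conditions for I = {0, 1} in ℤ_4:
(1) I is an additive subgroup? No
(2) For r ∈ ℤ_4 and a ∈ I: r·a ∈ I? No  [counterexample: r=2, a=1, r·a mod 4 = 2 ∉ I]

No, I is not an ideal of ℤ_4


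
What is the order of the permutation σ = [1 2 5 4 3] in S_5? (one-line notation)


Cycle decomposition: (3 5)
Cycle lengths: 2
Order = lcm(2) = 2

ord(σ) = 2


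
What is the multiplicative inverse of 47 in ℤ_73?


Use the extended Euclidean algorithm to write 1 = 47·s + 73·t; then s mod 73 is the inverse.
Euclidean algorithm:
  47 = 0·73 + 47
  73 = 1·47 + 26
  47 = 1·26 + 21
  26 = 1·21 + 5
  21 = 4·5 + 1
  5 = 5·1 + 0
gcd(47,73) = 1
Back-substitution gives: 47·(14) + 73·(-9) = 1
So 47⁻¹ ≡ 14 ≡ 14 (mod 73)
Check: 47 × 14 = 658 ≡ 1 (mod 73) ✓

47⁻¹ ≡ 14 (mod 73)


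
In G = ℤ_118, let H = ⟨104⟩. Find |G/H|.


|⟨104⟩| = n / gcd(104, 118) = 118 / 2 = 59
H is normal (ℤ_118 is abelian).
|G/H| = |G| / |H| = 118 / 59 = 2

|G/H| = 2


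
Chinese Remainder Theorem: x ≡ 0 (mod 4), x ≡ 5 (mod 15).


m₁ = 4, m₂ = 15, gcd = 1, so CRT applies. M = m₁·m₂ = 60
Let M₁ = M/m₁ = 15, M₂ = M/m₂ = 4
Find y₁ ≡ M₁⁻¹ (mod m₁): 15⁻¹ ≡ 3 (mod 4)
Find y₂ ≡ M₂⁻¹ (mod m₂): 4⁻¹ ≡ 4 (mod 15)
x = a₁·M₁·y₁ + a₂·M₂·y₂ = 0·15·3 + 5·4·4 = 80
Reduce mod 60: x ≡ 20
Check: 20 mod 4 = 0 ✓, 20 mod 15 = 5 ✓

x ≡ 20 (mod 60)


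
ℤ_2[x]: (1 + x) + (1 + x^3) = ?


Add coefficients mod 2:
x^0: 1 + 1 = 0 (mod 2)
x^1: 1 + 0 = 1 (mod 2)
x^2: 0 + 0 = 0 (mod 2)
x^3: 0 + 1 = 1 (mod 2)
Result: x + x^3

f + g = x + x^3


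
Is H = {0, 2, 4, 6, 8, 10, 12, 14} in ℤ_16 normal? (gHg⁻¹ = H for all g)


H = {0, 2, 4, 6, 8, 10, 12, 14} in ℤ_16
ℤ_16 is abelian; every subgroup of an abelian group is normal

Yes, normal subgroup


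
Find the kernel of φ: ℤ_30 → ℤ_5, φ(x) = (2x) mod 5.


Kernel = preimage of identity
ker(φ) = {x ∈ ℤ_30 : 2x ≡ 0 (mod 5)}. Since 5 | 30, φ is well-defined. The kernel is the cyclic subgroup ⟨5⟩ of ℤ_30 (order 6), i.e. {0, 5, 10, 15, 20, 25}

ker(φ) = {0, 5, 10, 15, 20, 25}


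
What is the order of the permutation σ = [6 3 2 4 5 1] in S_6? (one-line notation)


Cycle decomposition: (1 6) (2 3)
Cycle lengths: 2, 2
Order = lcm(2, 2) = 2

ord(σ) = 2


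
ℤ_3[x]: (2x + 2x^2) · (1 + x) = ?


Expand and collect like terms; reduce coefficients mod 3:
x^0: 0·1 = 0 ≡ 0 (mod 3)
x^1: 0·1 + 2·1 = 2 ≡ 2 (mod 3)
x^2: 2·1 + 2·1 = 4 ≡ 1 (mod 3)
x^3: 2·1 = 2 ≡ 2 (mod 3)
Result: 2x + x^2 + 2x^3

f · g = 2x + x^2 + 2x^3


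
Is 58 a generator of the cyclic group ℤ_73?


g generates ℤ_n iff gcd(g, n) = 1
gcd(58, 73) = 1
Since gcd = 1, 58 is a generator.

Yes, 58 generates ℤ_73


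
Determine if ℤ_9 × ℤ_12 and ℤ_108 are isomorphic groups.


Comparing ℤ_9 × ℤ_12 and ℤ_108:
gcd(9,12) = 3 ≠ 1. Max element order in ℤ_9×ℤ_12 is lcm(9,12) = 36 < 108, so it has no element of order 108

No, ℤ_9 × ℤ_12 ≇ ℤ_108


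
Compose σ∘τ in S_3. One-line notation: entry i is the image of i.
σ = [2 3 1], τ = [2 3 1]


σ∘τ: apply τ first, then σ
1 →τ 2 →σ 3
2 →τ 3 →σ 1
3 →τ 1 →σ 2

σ∘τ = [3 1 2]


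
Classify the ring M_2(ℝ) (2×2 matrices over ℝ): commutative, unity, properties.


Matrix multiplication is non-commutative for n ≥ 2; the identity matrix I is the unity; singular matrices give zero divisors, so not an integral domain
Commutative: No
Integral domain: No
Has unity: Yes

M_2(ℝ) (2×2 matrices over ℝ): Commutative=No, Unity=Yes


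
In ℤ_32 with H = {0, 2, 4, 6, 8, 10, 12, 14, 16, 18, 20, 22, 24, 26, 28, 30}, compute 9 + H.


9 + H = {9 + h (mod 32) : h ∈ H}
9+0=9, 9+2=11, 9+4=13, 9+6=15, 9+8=17, 9+10=19, 9+12=21, 9+14=23, 9+16=25, 9+18=27, 9+20=29, 9+22=31, 9+24=1, 9+26=3, 9+28=5, 9+30=7
9 + H = {1, 3, 5, 7, 9, 11, 13, 15, 17, 19, 21, 23, 25, 27, 29, 31} = 1 + H

9 + H = {1, 3, 5, 7, 9, 11, 13, 15, 17, 19, 21, 23, 25, 27, 29, 31}


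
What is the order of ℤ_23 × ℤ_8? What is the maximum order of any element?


|ℤ_23 × ℤ_8| = 23 × 8 = 184
Max element order = lcm(23,8) = 184
Cyclic? Yes (gcd=1)

|ℤ_23×ℤ_8| = 184, max element order = 184


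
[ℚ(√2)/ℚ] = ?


√2 has minimal polynomial x² - 2 (irreducible over ℚ since 2 is squarefree)

[ℚ(√2)/ℚ] = 2


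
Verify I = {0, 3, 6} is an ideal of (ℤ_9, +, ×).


Check ideal conditions for I = {0, 3, 6} in ℤ_9:
(1) I is an additive subgroup? Yes
(2) For r ∈ ℤ_9 and a ∈ I: r·a ∈ I? Yes

Yes, I is an ideal of ℤ_9


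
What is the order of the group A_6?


|A_n| = n!/2 (even permutations)
|A_6| = 6!/2 = 720/2 = 360

|A_6| = 360


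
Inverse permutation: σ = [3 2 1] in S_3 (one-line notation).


To find σ⁻¹, swap domain and range:
σ(1) = 3 → σ⁻¹(3) = 1
σ(2) = 2 → σ⁻¹(2) = 2
σ(3) = 1 → σ⁻¹(1) = 3

σ⁻¹ = [3 2 1]


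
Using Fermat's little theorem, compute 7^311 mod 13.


Fermat's little theorem: if p is prime and gcd(a,p)=1, then a^(p-1) ≡ 1 (mod p)
p = 13 is prime, gcd(7,13) = 1
Reduce exponent: 311 mod 12 = 11
So 7^311 ≡ 7^11 (mod 13)
7^11 mod 13 = 2

7^311 ≡ 2 (mod 13)


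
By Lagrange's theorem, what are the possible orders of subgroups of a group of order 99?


Lagrange's theorem: |H| divides |G|
|G| = 99
Divisors of 99: 1, 3, 9, 11, 33, 99

Possible subgroup orders: {1, 3, 9, 11, 33, 99}


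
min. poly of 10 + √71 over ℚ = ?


Let α = 10 + √71. Then α - 10 = √71, so (α - 10)² = 71, giving α² - 20α + 29 = 0. Degree 2 and α ∉ ℚ, so this is the minimal polynomial.

Minimal polynomial: x² - 20x + 29


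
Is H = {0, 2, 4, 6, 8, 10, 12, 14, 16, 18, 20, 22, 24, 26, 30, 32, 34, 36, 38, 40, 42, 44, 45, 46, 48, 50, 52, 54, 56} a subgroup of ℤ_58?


Subgroup test for H = {0, 2, 4, 6, 8, 10, 12, 14, 16, 18, 20, 22, 24, 26, 30, 32, 34, 36, 38, 40, 42, 44, 45, 46, 48, 50, 52, 54, 56} in (ℤ_58, +):
(1) 0 ∈ H? Yes
(2) Closure: for all a,b ∈ H, (a+b) mod 58 ∈ H? No  [counterexample: 2 + 26 = 28 ∉ H]
(3) Inverses: for all a ∈ H, -a mod 58 ∈ H? No

No, H is not a subgroup of ℤ_58


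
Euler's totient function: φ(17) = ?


φ(n) = count of k ∈ {1,...,n} with gcd(k,n)=1
Coprimes to 17: {1, 2, 3, 4, 5, 6, 7, 8, 9, 10, 11, 12, 13, 14, 15, 16}
Count: 16

φ(17) = 16


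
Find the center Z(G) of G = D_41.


Z(G) = {g ∈ G | gx = xg for all x ∈ G}
For odd n, Z(D_n) = {e}: no nontrivial rotation commutes with all reflections

Z(D_41) = {e}


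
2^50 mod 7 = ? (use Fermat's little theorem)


Fermat's little theorem: if p is prime and gcd(a,p)=1, then a^(p-1) ≡ 1 (mod p)
p = 7 is prime, gcd(2,7) = 1
Reduce exponent: 50 mod 6 = 2
So 2^50 ≡ 2^2 (mod 7)
2^2 mod 7 = 4

2^50 ≡ 4 (mod 7)


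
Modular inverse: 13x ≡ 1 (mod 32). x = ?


Use the extended Euclidean algorithm to write 1 = 13·s + 32·t; then s mod 32 is the inverse.
Euclidean algorithm:
  13 = 0·32 + 13
  32 = 2·13 + 6
  13 = 2·6 + 1
  6 = 6·1 + 0
gcd(13,32) = 1
Back-substitution gives: 13·(5) + 32·(-2) = 1
So 13⁻¹ ≡ 5 ≡ 5 (mod 32)
Check: 13 × 5 = 65 ≡ 1 (mod 32) ✓

13⁻¹ ≡ 5 (mod 32)


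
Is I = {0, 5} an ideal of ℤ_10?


Check ideal conditions for I = {0, 5} in ℤ_10:
(1) I is an additive subgroup? Yes
(2) For r ∈ ℤ_10 and a ∈ I: r·a ∈ I? Yes

Yes, I is an ideal of ℤ_10


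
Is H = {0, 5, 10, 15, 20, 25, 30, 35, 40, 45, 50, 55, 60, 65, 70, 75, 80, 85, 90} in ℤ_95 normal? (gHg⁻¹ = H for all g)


H = {0, 5, 10, 15, 20, 25, 30, 35, 40, 45, 50, 55, 60, 65, 70, 75, 80, 85, 90} in ℤ_95
ℤ_95 is abelian; every subgroup of an abelian group is normal

Yes, normal subgroup


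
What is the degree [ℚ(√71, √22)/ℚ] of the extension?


[ℚ(√71,√22):ℚ] = [ℚ(√71,√22):ℚ(√71)]·[ℚ(√71):ℚ] = 2·2 = 4

[ℚ(√71, √22)/ℚ] = 4


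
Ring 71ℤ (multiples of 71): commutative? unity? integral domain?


71ℤ is a commutative ring under +,× but has no multiplicative identity (1 ∉ 71ℤ); it has no zero divisors, but without unity it is not an integral domain
Commutative: Yes
Integral domain: No
Has unity: No

71ℤ (multiples of 71): Commutative=Yes, Unity=No


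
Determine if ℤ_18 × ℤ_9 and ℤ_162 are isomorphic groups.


Comparing ℤ_18 × ℤ_9 and ℤ_162:
gcd(18,9) = 9 ≠ 1. Max element order in ℤ_18×ℤ_9 is lcm(18,9) = 18 < 162, so it has no element of order 162

No, ℤ_18 × ℤ_9 ≇ ℤ_162


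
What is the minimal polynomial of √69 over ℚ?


√69 satisfies x² - 69 = 0, irreducible over ℚ since 69 is squarefree

Minimal polynomial: x² - 69


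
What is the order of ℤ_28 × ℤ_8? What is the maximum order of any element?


|ℤ_28 × ℤ_8| = 28 × 8 = 224
Max element order = lcm(28,8) = 56
Cyclic? No (gcd=4)

|ℤ_28×ℤ_8| = 224, max element order = 56


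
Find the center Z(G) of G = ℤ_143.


Z(G) = {g ∈ G | gx = xg for all x ∈ G}
ℤ_143 is abelian, so Z(G) = G

Z(ℤ_143) = ℤ_143


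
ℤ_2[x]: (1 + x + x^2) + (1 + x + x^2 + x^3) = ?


Add coefficients mod 2:
x^0: 1 + 1 = 0 (mod 2)
x^1: 1 + 1 = 0 (mod 2)
x^2: 1 + 1 = 0 (mod 2)
x^3: 0 + 1 = 1 (mod 2)
Result: x^3

f + g = x^3


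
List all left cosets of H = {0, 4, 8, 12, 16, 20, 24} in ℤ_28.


H = {0, 4, 8, 12, 16, 20, 24}, |H| = 7
Number of cosets = |G|/|H| = 28/7 = 4
0 + H = {0, 4, 8, 12, 16, 20, 24}
1 + H = {1, 5, 9, 13, 17, 21, 25}
2 + H = {2, 6, 10, 14, 18, 22, 26}
3 + H = {3, 7, 11, 15, 19, 23, 27}

Cosets: 0+H={0,4,8,12,16,20,24}; 1+H={1,5,9,13,17,21,25}; 2+H={2,6,10,14,18,22,26}; 3+H={3,7,11,15,19,23,27}


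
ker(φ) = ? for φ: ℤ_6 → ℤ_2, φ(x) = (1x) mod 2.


Kernel = preimage of identity
ker(φ) = {x ∈ ℤ_6 : 1x ≡ 0 (mod 2)}. Since 2 | 6, φ is well-defined. The kernel is the cyclic subgroup ⟨2⟩ of ℤ_6 (order 3), i.e. {0, 2, 4}

ker(φ) = {0, 2, 4}


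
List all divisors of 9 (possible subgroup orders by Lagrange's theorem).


Lagrange's theorem: |H| divides |G|
|G| = 9
Divisors of 9: 1, 3, 9

Possible subgroup orders: {1, 3, 9}


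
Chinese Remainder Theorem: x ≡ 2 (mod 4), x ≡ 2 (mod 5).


m₁ = 4, m₂ = 5, gcd = 1, so CRT applies. M = m₁·m₂ = 20
Let M₁ = M/m₁ = 5, M₂ = M/m₂ = 4
Find y₁ ≡ M₁⁻¹ (mod m₁): 5⁻¹ ≡ 1 (mod 4)
Find y₂ ≡ M₂⁻¹ (mod m₂): 4⁻¹ ≡ 4 (mod 5)
x = a₁·M₁·y₁ + a₂·M₂·y₂ = 2·5·1 + 2·4·4 = 42
Reduce mod 20: x ≡ 2
Check: 2 mod 4 = 2 ✓, 2 mod 5 = 2 ✓

x ≡ 2 (mod 20)


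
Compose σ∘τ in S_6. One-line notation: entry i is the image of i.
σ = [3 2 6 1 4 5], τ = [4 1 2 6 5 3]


σ∘τ: apply τ first, then σ
1 →τ 4 →σ 1
2 →τ 1 →σ 3
3 →τ 2 →σ 2
4 →τ 6 →σ 5
5 →τ 5 →σ 4
6 →τ 3 →σ 6

σ∘τ = [1 3 2 5 4 6]


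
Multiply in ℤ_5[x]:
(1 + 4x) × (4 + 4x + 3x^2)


Expand and collect like terms; reduce coefficients mod 5:
x^0: 1·4 = 4 ≡ 4 (mod 5)
x^1: 1·4 + 4·4 = 20 ≡ 0 (mod 5)
x^2: 1·3 + 4·4 = 19 ≡ 4 (mod 5)
x^3: 4·3 = 12 ≡ 2 (mod 5)
Result: 4 + 4x^2 + 2x^3

f · g = 4 + 4x^2 + 2x^3


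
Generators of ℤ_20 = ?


g generates ℤ_n iff gcd(g,n) = 1
Prime factors of 20: 2, 5
Generators are g ∈ {1,...,19} not divisible by any of these primes.
Generators: {1, 3, 7, 9, 11, 13, 17, 19}
Number of generators = φ(20) = 8

Generators of ℤ_20 = {1, 3, 7, 9, 11, 13, 17, 19}


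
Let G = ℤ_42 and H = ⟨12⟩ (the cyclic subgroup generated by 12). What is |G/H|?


|⟨12⟩| = n / gcd(12, 42) = 42 / 6 = 7
H is normal (ℤ_42 is abelian).
|G/H| = |G| / |H| = 42 / 7 = 6

|G/H| = 6


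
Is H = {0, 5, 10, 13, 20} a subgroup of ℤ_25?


Subgroup test for H = {0, 5, 10, 13, 20} in (ℤ_25, +):
(1) 0 ∈ H? Yes
(2) Closure: for all a,b ∈ H, (a+b) mod 25 ∈ H? No  [counterexample: 5 + 10 = 15 ∉ H]
(3) Inverses: for all a ∈ H, -a mod 25 ∈ H? No

No, H is not a subgroup of ℤ_25


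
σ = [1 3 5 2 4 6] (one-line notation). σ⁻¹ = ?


To find σ⁻¹, swap domain and range:
σ(1) = 1 → σ⁻¹(1) = 1
σ(2) = 3 → σ⁻¹(3) = 2
σ(3) = 5 → σ⁻¹(5) = 3
σ(4) = 2 → σ⁻¹(2) = 4
σ(5) = 4 → σ⁻¹(4) = 5
σ(6) = 6 → σ⁻¹(6) = 6

σ⁻¹ = [1 4 2 5 3 6]


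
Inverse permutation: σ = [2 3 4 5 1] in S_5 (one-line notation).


To find σ⁻¹, swap domain and range:
σ(1) = 2 → σ⁻¹(2) = 1
σ(2) = 3 → σ⁻¹(3) = 2
σ(3) = 4 → σ⁻¹(4) = 3
σ(4) = 5 → σ⁻¹(5) = 4
σ(5) = 1 → σ⁻¹(1) = 5

σ⁻¹ = [5 1 2 3 4]


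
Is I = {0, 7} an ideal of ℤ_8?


Check ideal conditions for I = {0, 7} in ℤ_8:
(1) I is an additive subgroup? No
(2) For r ∈ ℤ_8 and a ∈ I: r·a ∈ I? No  [counterexample: r=2, a=7, r·a mod 8 = 6 ∉ I]

No, I is not an ideal of ℤ_8


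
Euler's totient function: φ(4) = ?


φ(n) = count of k ∈ {1,...,n} with gcd(k,n)=1
Coprimes to 4: {1, 3}
Count: 2

φ(4) = 2


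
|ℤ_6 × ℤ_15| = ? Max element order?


|ℤ_6 × ℤ_15| = 6 × 15 = 90
Max element order = lcm(6,15) = 30
Cyclic? No (gcd=3)

|ℤ_6×ℤ_15| = 90, max element order = 30


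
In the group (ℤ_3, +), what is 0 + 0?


Operation: addition mod 3
0 + 0 = (a + b) mod 3 with a = 0, b = 0

0 + 0 = 0


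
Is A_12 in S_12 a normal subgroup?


H = A_12 in S_12
A_12 has index 2 in S_12, and every subgroup of index 2 is normal

Yes, normal subgroup


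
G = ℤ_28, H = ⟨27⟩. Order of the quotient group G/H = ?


|⟨27⟩| = n / gcd(27, 28) = 28 / 1 = 28
H is normal (ℤ_28 is abelian).
|G/H| = |G| / |H| = 28 / 28 = 1

|G/H| = 1


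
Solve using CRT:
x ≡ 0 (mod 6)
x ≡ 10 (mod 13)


m₁ = 6, m₂ = 13, gcd = 1, so CRT applies. M = m₁·m₂ = 78
Let M₁ = M/m₁ = 13, M₂ = M/m₂ = 6
Find y₁ ≡ M₁⁻¹ (mod m₁): 13⁻¹ ≡ 1 (mod 6)
Find y₂ ≡ M₂⁻¹ (mod m₂): 6⁻¹ ≡ 11 (mod 13)
x = a₁·M₁·y₁ + a₂·M₂·y₂ = 0·13·1 + 10·6·11 = 660
Reduce mod 78: x ≡ 36
Check: 36 mod 6 = 0 ✓, 36 mod 13 = 10 ✓

x ≡ 36 (mod 78)


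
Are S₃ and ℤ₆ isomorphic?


Comparing S₃ and ℤ₆:
S₃ is non-abelian, ℤ₆ is abelian

No, S₃ ≇ ℤ₆


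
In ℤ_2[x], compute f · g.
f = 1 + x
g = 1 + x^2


Expand and collect like terms; reduce coefficients mod 2:
x^0: 1·1 = 1 ≡ 1 (mod 2)
x^1: 1·0 + 1·1 = 1 ≡ 1 (mod 2)
x^2: 1·1 + 1·0 = 1 ≡ 1 (mod 2)
x^3: 1·1 = 1 ≡ 1 (mod 2)
Result: 1 + x + x^2 + x^3

f · g = 1 + x + x^2 + x^3


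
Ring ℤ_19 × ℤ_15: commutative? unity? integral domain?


Direct product ring; commutative with unity (1,1); but (1,0)·(0,1) = (0,0) gives zero divisors, so not an integral domain
Commutative: Yes
Integral domain: No
Has unity: Yes

ℤ_19 × ℤ_15: Commutative=Yes, Unity=Yes


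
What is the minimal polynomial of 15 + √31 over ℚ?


Let α = 15 + √31. Then α - 15 = √31, so (α - 15)² = 31, giving α² - 30α + 194 = 0. Degree 2 and α ∉ ℚ, so this is the minimal polynomial.

Minimal polynomial: x² - 30x + 194


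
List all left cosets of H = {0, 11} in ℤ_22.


H = {0, 11}, |H| = 2
Number of cosets = |G|/|H| = 22/2 = 11
0 + H = {0, 11}
1 + H = {1, 12}
2 + H = {2, 13}
3 + H = {3, 14}
4 + H = {4, 15}
5 + H = {5, 16}
6 + H = {6, 17}
7 + H = {7, 18}
8 + H = {8, 19}
9 + H = {9, 20}
10 + H = {10, 21}

Cosets: 0+H={0,11}; 1+H={1,12}; 2+H={2,13}; 3+H={3,14}; 4+H={4,15}; 5+H={5,16}; 6+H={6,17}; 7+H={7,18}; 8+H={8,19}; 9+H={9,20}; 10+H={10,21}


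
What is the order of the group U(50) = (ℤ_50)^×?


U(n) is the group of units mod n; |U(n)| = φ(n)
|U(50)| = φ(50) = 20

|U(50) = (ℤ_50)^×| = 20


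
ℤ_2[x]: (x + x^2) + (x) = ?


Add coefficients mod 2:
x^0: 0 + 0 = 0 (mod 2)
x^1: 1 + 1 = 0 (mod 2)
x^2: 1 + 0 = 1 (mod 2)
Result: x^2

f + g = x^2


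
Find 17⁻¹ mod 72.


Use the extended Euclidean algorithm to write 1 = 17·s + 72·t; then s mod 72 is the inverse.
Euclidean algorithm:
  17 = 0·72 + 17
  72 = 4·17 + 4
  17 = 4·4 + 1
  4 = 4·1 + 0
gcd(17,72) = 1
Back-substitution gives: 17·(17) + 72·(-4) = 1
So 17⁻¹ ≡ 17 ≡ 17 (mod 72)
Check: 17 × 17 = 289 ≡ 1 (mod 72) ✓

17⁻¹ ≡ 17 (mod 72)


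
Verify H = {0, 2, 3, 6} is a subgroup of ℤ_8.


Subgroup test for H = {0, 2, 3, 6} in (ℤ_8, +):
(1) 0 ∈ H? Yes
(2) Closure: for all a,b ∈ H, (a+b) mod 8 ∈ H? No  [counterexample: 2 + 2 = 4 ∉ H]
(3) Inverses: for all a ∈ H, -a mod 8 ∈ H? No

No, H is not a subgroup of ℤ_8


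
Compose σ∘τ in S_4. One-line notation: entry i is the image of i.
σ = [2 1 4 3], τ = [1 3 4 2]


σ∘τ: apply τ first, then σ
1 →τ 1 →σ 2
2 →τ 3 →σ 4
3 →τ 4 →σ 3
4 →τ 2 →σ 1

σ∘τ = [2 4 3 1]


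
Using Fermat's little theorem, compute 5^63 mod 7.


Fermat's little theorem: if p is prime and gcd(a,p)=1, then a^(p-1) ≡ 1 (mod p)
p = 7 is prime, gcd(5,7) = 1
Reduce exponent: 63 mod 6 = 3
So 5^63 ≡ 5^3 (mod 7)
5^3 mod 7 = 6

5^63 ≡ 6 (mod 7)


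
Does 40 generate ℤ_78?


g generates ℤ_n iff gcd(g, n) = 1
gcd(40, 78) = 2
Since gcd = 2 ≠ 1, ⟨40⟩ has order 39 < 78, so 40 is not a generator.

No, 40 does not generate ℤ_78


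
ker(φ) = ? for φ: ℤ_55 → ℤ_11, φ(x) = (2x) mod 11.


Kernel = preimage of identity
ker(φ) = {x ∈ ℤ_55 : 2x ≡ 0 (mod 11)}. Since 11 | 55, φ is well-defined. The kernel is the cyclic subgroup ⟨11⟩ of ℤ_55 (order 5), i.e. {0, 11, 22, 33, 44}

ker(φ) = {0, 11, 22, 33, 44}


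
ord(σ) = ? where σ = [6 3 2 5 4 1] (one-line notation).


Cycle decomposition: (1 6) (2 3) (4 5)
Cycle lengths: 2, 2, 2
Order = lcm(2, 2, 2) = 2

ord(σ) = 2


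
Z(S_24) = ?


Z(G) = {g ∈ G | gx = xg for all x ∈ G}
S_n is non-abelian for n ≥ 3; Z(S_24) is trivial

Z(S_24) = {e}


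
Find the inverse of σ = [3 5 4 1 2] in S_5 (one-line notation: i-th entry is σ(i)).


To find σ⁻¹, swap domain and range:
σ(1) = 3 → σ⁻¹(3) = 1
σ(2) = 5 → σ⁻¹(5) = 2
σ(3) = 4 → σ⁻¹(4) = 3
σ(4) = 1 → σ⁻¹(1) = 4
σ(5) = 2 → σ⁻¹(2) = 5

σ⁻¹ = [4 5 1 3 2]


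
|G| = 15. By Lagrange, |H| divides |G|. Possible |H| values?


Lagrange's theorem: |H| divides |G|
|G| = 15
Divisors of 15: 1, 3, 5, 15

Possible subgroup orders: {1, 3, 5, 15}


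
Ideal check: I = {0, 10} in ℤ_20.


Check ideal conditions for I = {0, 10} in ℤ_20:
(1) I is an additive subgroup? Yes
(2) For r ∈ ℤ_20 and a ∈ I: r·a ∈ I? Yes

Yes, I is an ideal of ℤ_20


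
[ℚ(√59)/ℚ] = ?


√59 has minimal polynomial x² - 59 (irreducible over ℚ since 59 is squarefree)

[ℚ(√59)/ℚ] = 2


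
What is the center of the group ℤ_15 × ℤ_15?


Z(G) = {g ∈ G | gx = xg for all x ∈ G}
Direct product of abelian groups is abelian, so Z(G) = G

Z(ℤ_15 × ℤ_15) = ℤ_15 × ℤ_15


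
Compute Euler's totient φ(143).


Factor n: 143 = 11 × 13
φ(n) = n · ∏(1 - 1/p) over distinct primes p | n
φ(143) = 143 · (1 - 1/11) · (1 - 1/13) = 120

φ(143) = 120


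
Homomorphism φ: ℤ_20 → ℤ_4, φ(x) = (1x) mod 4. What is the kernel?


Kernel = preimage of identity
ker(φ) = {x ∈ ℤ_20 : 1x ≡ 0 (mod 4)}. Since 4 | 20, φ is well-defined. The kernel is the cyclic subgroup ⟨4⟩ of ℤ_20 (order 5), i.e. {0, 4, 8, 12, 16}

ker(φ) = {0, 4, 8, 12, 16}


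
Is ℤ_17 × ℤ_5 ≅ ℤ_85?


Comparing ℤ_17 × ℤ_5 and ℤ_85:
gcd(17,5) = 1, so ℤ_17 × ℤ_5 ≅ ℤ_85 (CRT)

Yes, ℤ_17 × ℤ_5 ≅ ℤ_85


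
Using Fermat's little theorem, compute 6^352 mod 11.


Fermat's little theorem: if p is prime and gcd(a,p)=1, then a^(p-1) ≡ 1 (mod p)
p = 11 is prime, gcd(6,11) = 1
Reduce exponent: 352 mod 10 = 2
So 6^352 ≡ 6^2 (mod 11)
6^2 mod 11 = 3

6^352 ≡ 3 (mod 11)


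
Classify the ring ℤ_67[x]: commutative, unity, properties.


ℤ_67 is a field (n prime), so ℤ_67[x] is a commutative integral domain with unity
Commutative: Yes
Integral domain: Yes
Has unity: Yes

ℤ_67[x]: Commutative=Yes, Unity=Yes
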